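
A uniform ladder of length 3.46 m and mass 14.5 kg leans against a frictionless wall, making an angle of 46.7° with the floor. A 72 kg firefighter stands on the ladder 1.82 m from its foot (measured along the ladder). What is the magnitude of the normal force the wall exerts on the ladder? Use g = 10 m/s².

N_wall ≈ 425 N

About the foot of the ladder:
Ladder weight 14.5×10 = 145 N acts at 1.73 m along the ladder; its horizontal arm is 1.73·cos46.7° = 1.186 m → τ = 172 N·m clockwise.
Firefighter: 72×10 = 720 N at 1.82 m → arm 1.248 m → τ = 898.6 N·m clockwise.
Wall normal N acts horizontally at the top; its moment arm is the height L sinθ = 3.46·sin46.7° = 2.518 m, counterclockwise.
For rotational equilibrium, N × 2.518 = 1071, so N = 425 N.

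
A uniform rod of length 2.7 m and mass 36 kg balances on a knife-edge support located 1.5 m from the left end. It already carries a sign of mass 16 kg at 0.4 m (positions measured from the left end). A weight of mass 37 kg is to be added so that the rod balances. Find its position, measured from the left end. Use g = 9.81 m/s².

x ≈ 2.12 m from the left end

Choose the knife-edge support (at 1.5 m from the left end) as the axis so the support reaction has zero arm there.
Beam weight: 36 × 9.81 = 353.2 N down at 1.35 m → arm 0.15 m, τ = 353.2 × 0.15 = 52.98 N·m counterclockwise.
Sign: 16 × 9.81 = 157 N down at 0.4 m → arm 1.1 m, τ = 157 × 1.1 = 172.7 N·m counterclockwise.
Net moment of existing loads = 225.7 N·m counterclockwise.
The weight weighs 37 × 9.81 = 363 N and must supply an equal clockwise moment, so its lever arm about the knife-edge support is 225.7 / 363 = 0.622 m.
That puts it at 1.5 + 0.622 = 2.12 m from the left end.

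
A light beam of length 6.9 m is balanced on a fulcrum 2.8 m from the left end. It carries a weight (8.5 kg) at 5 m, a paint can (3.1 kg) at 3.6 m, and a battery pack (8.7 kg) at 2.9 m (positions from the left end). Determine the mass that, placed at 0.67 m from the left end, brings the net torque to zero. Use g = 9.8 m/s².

m ≈ 10.4 kg

Take moments about the fulcrum (at 2.8 m from the left end).
Weight: 8.5 × 9.8 = 83.3 N down at 5 m → arm 2.2 m, τ = 83.3 × 2.2 = 183.3 N·m clockwise.
Paint can: 3.1 × 9.8 = 30.38 N down at 3.6 m → arm 0.8 m, τ = 30.38 × 0.8 = 24.3 N·m clockwise.
Battery pack: 8.7 × 9.8 = 85.26 N down at 2.9 m → arm 0.1 m, τ = 85.26 × 0.1 = 8.526 N·m clockwise.
Net moment of known loads = 216.1 N·m clockwise.
An unknown mass m at 0.67 m has arm 2.13 m; its moment is m·g·2.13 counterclockwise.
For rotational equilibrium, m × 9.8 × 2.13 = 216.1, so m = 216.1 / (9.8 × 2.13) = 10.4 kg.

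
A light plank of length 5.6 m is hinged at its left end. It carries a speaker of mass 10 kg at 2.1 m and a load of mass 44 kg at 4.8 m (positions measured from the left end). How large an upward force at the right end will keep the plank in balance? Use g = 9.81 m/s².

Take moments about the left end.
Speaker: 10 × 9.81 = 98.1 N down at 2.1 m → arm 2.1 m, τ = 98.1 × 2.1 = 206 N·m clockwise.
Load: 44 × 9.81 = 431.6 N down at 4.8 m → arm 4.8 m, τ = 431.6 × 4.8 = 2072 N·m clockwise.
Net moment of the loads = 2278 N·m clockwise.
The upward force F acts at the right end, arm 5.6 m, giving F × 5.6 counterclockwise.
For rotational equilibrium, F × 5.6 = 2278, so F = 2278 / 5.6 = 407 N.

F ≈ 407 N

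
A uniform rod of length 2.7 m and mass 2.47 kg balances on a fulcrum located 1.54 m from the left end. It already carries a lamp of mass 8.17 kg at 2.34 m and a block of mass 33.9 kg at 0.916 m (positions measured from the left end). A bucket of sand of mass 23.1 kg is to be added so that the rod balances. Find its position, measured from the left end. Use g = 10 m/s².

Take moments about the fulcrum (at 1.54 m from the left end).
Beam weight: 2.47 × 10 = 24.7 N down at 1.35 m → arm 0.19 m, τ = 24.7 × 0.19 = 4.693 N·m counterclockwise.
Lamp: 8.17 × 10 = 81.7 N down at 2.34 m → arm 0.8 m, τ = 81.7 × 0.8 = 65.36 N·m clockwise.
Block: 33.9 × 10 = 339 N down at 0.916 m → arm 0.624 m, τ = 339 × 0.624 = 211.5 N·m counterclockwise.
Net moment of existing loads = 150.8 N·m counterclockwise.
The bucket of sand weighs 23.1 × 10 = 231 N and must supply an equal clockwise moment, so its lever arm about the fulcrum is 150.8 / 231 = 0.653 m.
That puts it at 1.54 + 0.653 = 2.19 m from the left end.

x ≈ 2.19 m from the left end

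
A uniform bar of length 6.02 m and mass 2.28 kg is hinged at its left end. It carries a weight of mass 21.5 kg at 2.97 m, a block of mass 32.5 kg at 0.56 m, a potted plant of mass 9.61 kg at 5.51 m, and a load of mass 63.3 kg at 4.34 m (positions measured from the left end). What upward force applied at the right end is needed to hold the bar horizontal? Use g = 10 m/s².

F ≈ 692 N

Sum moments about the left end (the unknown pivot reaction has zero arm there).
Beam weight: 2.28 × 10 = 22.8 N down at 3.01 m → arm 3.01 m, τ = 22.8 × 3.01 = 68.63 N·m clockwise.
Weight: 21.5 × 10 = 215 N down at 2.97 m → arm 2.97 m, τ = 215 × 2.97 = 638.6 N·m clockwise.
Block: 32.5 × 10 = 325 N down at 0.56 m → arm 0.56 m, τ = 325 × 0.56 = 182 N·m clockwise.
Potted plant: 9.61 × 10 = 96.1 N down at 5.51 m → arm 5.51 m, τ = 96.1 × 5.51 = 529.5 N·m clockwise.
Load: 63.3 × 10 = 633 N down at 4.34 m → arm 4.34 m, τ = 633 × 4.34 = 2747 N·m clockwise.
Net moment of the loads = 4166 N·m clockwise.
The upward force F acts at the right end, arm 6.02 m, giving F × 6.02 counterclockwise.
Setting net torque to zero: F × 6.02 = 4166 → F = 4166 / 6.02 = 692 N.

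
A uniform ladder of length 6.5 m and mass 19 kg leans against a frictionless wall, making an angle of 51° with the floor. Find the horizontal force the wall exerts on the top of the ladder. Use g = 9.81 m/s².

Sum moments about the foot of the ladder (the floor normal and friction both act there and drop out).
Ladder weight 19×9.81 = 186.4 N acts at 3.25 m along the ladder; its horizontal arm is 3.25·cos51° = 2.045 m → τ = 381.2 N·m clockwise.
Wall normal N acts horizontally at the top; its moment arm is the height L sinθ = 6.5·sin51° = 5.051 m, counterclockwise.
Setting net torque to zero: N × 5.051 = 381.2 → N = 75.5 N.

N_wall ≈ 75.5 N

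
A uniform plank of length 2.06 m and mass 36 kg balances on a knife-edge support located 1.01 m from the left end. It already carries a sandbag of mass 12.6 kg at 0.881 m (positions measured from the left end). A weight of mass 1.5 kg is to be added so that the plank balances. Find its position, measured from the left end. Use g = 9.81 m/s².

x ≈ 1.61 m from the left end

About the knife-edge support (at 1.01 m from the left end):
Beam weight: 36 × 9.81 = 353.2 N down at 1.03 m → arm 0.02 m, τ = 353.2 × 0.02 = 7.064 N·m clockwise.
Sandbag: 12.6 × 9.81 = 123.6 N down at 0.881 m → arm 0.129 m, τ = 123.6 × 0.129 = 15.94 N·m counterclockwise.
Net moment of existing loads = 8.876 N·m counterclockwise.
The weight weighs 1.5 × 9.81 = 14.71 N and must supply an equal clockwise moment, so its lever arm about the knife-edge support is 8.876 / 14.71 = 0.603 m.
That puts it at 1.01 + 0.603 = 1.61 m from the left end.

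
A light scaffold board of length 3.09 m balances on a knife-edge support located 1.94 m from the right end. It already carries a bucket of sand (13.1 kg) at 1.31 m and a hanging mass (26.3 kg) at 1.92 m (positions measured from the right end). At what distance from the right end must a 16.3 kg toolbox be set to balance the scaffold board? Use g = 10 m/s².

x ≈ 2.48 m from the right end

Choose the knife-edge support (at 1.94 m from the right end) as the axis so the support reaction has zero arm there.
Bucket of sand: 13.1 × 10 = 131 N down at 1.31 m → arm 0.63 m, τ = 131 × 0.63 = 82.53 N·m clockwise.
Hanging mass: 26.3 × 10 = 263 N down at 1.92 m → arm 0.02 m, τ = 263 × 0.02 = 5.26 N·m clockwise.
Net moment of existing loads = 87.79 N·m clockwise.
The toolbox weighs 16.3 × 10 = 163 N and must supply an equal counterclockwise moment, so its lever arm about the knife-edge support is 87.79 / 163 = 0.539 m.
That puts it at 1.94 + 0.539 = 2.48 m from the right end.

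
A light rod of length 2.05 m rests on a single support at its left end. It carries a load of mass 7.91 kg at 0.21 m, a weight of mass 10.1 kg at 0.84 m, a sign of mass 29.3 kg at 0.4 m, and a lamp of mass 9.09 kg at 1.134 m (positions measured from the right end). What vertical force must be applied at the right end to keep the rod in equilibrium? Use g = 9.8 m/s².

About the left end:
Load: 7.91 × 9.8 = 77.52 N down at 0.21 m → arm 1.84 m, τ = 77.52 × 1.84 = 142.6 N·m clockwise.
Weight: 10.1 × 9.8 = 98.98 N down at 0.84 m → arm 1.21 m, τ = 98.98 × 1.21 = 119.8 N·m clockwise.
Sign: 29.3 × 9.8 = 287.1 N down at 0.4 m → arm 1.65 m, τ = 287.1 × 1.65 = 473.7 N·m clockwise.
Lamp: 9.09 × 9.8 = 89.08 N down at 1.134 m → arm 0.916 m, τ = 89.08 × 0.916 = 81.6 N·m clockwise.
Net moment of the loads = 817.7 N·m clockwise.
The upward force F acts at the right end, arm 2.05 m, giving F × 2.05 counterclockwise.
Στ = 0 ⇒ F × 2.05 = 817.7 ⇒ F = 817.7 / 2.05 = 399 N.

F ≈ 399 N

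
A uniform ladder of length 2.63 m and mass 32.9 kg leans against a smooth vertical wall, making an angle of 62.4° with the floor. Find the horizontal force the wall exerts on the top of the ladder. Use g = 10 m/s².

N_wall ≈ 86 N

Choose the foot of the ladder as the axis so the floor normal and friction both act there and drop out.
Ladder weight 32.9×10 = 329 N acts at 1.315 m along the ladder; its horizontal arm is 1.315·cos62.4° = 0.6092 m → τ = 200.4 N·m clockwise.
Wall normal N acts horizontally at the top; its moment arm is the height L sinθ = 2.63·sin62.4° = 2.331 m, counterclockwise.
Στ = 0 ⇒ N × 2.331 = 200.4 ⇒ N = 86 N.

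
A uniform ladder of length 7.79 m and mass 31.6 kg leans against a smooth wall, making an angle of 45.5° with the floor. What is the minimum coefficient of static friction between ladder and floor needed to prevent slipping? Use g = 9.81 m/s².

About the foot of the ladder:
Ladder weight 31.6×9.81 = 310 N acts at 3.895 m along the ladder; its horizontal arm is 3.895·cos45.5° = 2.73 m → τ = 846.3 N·m clockwise.
Wall normal N acts horizontally at the top; its moment arm is the height L sinθ = 7.79·sin45.5° = 5.556 m, counterclockwise.
Στ = 0 ⇒ N × 5.556 = 846.3 ⇒ N = 152.3 N.
ΣFx = 0 ⇒ f = N_wall = 152.3 N. ΣFy = 0 ⇒ N_floor = 310 N.
μ_min = f / N_floor = 152.3 / 310 = 0.491.

μ_min ≈ 0.491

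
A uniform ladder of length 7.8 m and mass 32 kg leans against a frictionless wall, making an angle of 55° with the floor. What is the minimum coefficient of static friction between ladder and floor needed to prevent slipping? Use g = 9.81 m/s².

μ_min ≈ 0.35

About the foot of the ladder:
Ladder weight 32×9.81 = 313.9 N acts at 3.9 m along the ladder; its horizontal arm is 3.9·cos55° = 2.237 m → τ = 702.2 N·m clockwise.
Wall normal N acts horizontally at the top; its moment arm is the height L sinθ = 7.8·sin55° = 6.389 m, counterclockwise.
Balancing moments: N × 6.389 = 702.2, giving N = 109.9 N.
ΣFx = 0 ⇒ f = N_wall = 109.9 N. ΣFy = 0 ⇒ N_floor = 313.9 N.
μ_min = f / N_floor = 109.9 / 313.9 = 0.35.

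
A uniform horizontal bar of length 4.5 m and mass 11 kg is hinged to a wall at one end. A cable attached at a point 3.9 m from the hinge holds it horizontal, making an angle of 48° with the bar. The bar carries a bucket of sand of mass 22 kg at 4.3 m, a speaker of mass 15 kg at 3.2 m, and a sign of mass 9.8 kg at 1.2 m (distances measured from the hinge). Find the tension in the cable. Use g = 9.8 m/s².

About the hinge:
Beam weight: 11 × 9.8 = 107.8 N down at 2.25 m → arm 2.25 m, τ = 107.8 × 2.25 = 242.5 N·m clockwise.
Bucket of sand: 22 × 9.8 = 215.6 N down at 4.3 m → arm 4.3 m, τ = 215.6 × 4.3 = 927.1 N·m clockwise.
Speaker: 15 × 9.8 = 147 N down at 3.2 m → arm 3.2 m, τ = 147 × 3.2 = 470.4 N·m clockwise.
Sign: 9.8 × 9.8 = 96.04 N down at 1.2 m → arm 1.2 m, τ = 96.04 × 1.2 = 115.2 N·m clockwise.
Total clockwise load moment = 1755 N·m.
The cable tension T acts at 3.9 m; only its component perpendicular to the bar, T sinθ, produces torque. sin 48° = 0.7431.
Στ = 0 ⇒ T × 3.9 × 0.7431 = 1755 ⇒ T = 1755 / 2.898 = 606 N.

T ≈ 606 N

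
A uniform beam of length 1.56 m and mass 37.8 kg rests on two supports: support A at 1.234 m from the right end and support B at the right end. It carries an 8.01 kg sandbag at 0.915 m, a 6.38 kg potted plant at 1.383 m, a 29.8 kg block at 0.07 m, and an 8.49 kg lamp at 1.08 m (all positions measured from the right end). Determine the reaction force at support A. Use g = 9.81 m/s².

R_A ≈ 452 N

Choose support B as the axis so its reaction then has zero moment arm.
Beam weight: 37.8 × 9.81 = 370.8 N down at 0.78 m → arm 0.78 m, τ = 370.8 × 0.78 = 289.2 N·m counterclockwise.
Sandbag: 8.01 × 9.81 = 78.58 N down at 0.915 m → arm 0.915 m, τ = 78.58 × 0.915 = 71.9 N·m counterclockwise.
Potted plant: 6.38 × 9.81 = 62.59 N down at 1.383 m → arm 1.383 m, τ = 62.59 × 1.383 = 86.56 N·m counterclockwise.
Block: 29.8 × 9.81 = 292.3 N down at 0.07 m → arm 0.07 m, τ = 292.3 × 0.07 = 20.46 N·m counterclockwise.
Lamp: 8.49 × 9.81 = 83.29 N down at 1.08 m → arm 1.08 m, τ = 83.29 × 1.08 = 89.95 N·m counterclockwise.
Net load moment about support B = 558.1 N·m counterclockwise.
Reaction R at support A is upward at 1.234 m, arm 1.234 m → moment R × 1.234 clockwise.
Setting net torque to zero: R × 1.234 = 558.1 → R = 452 N.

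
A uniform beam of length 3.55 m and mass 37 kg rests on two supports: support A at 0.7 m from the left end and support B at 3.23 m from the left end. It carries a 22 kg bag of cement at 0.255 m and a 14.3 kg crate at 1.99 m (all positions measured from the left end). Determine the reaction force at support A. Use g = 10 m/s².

Sum moments about support B (its reaction then has zero moment arm).
Beam weight: 37 × 10 = 370 N down at 1.775 m → arm 1.455 m, τ = 370 × 1.455 = 538.4 N·m counterclockwise.
Bag of cement: 22 × 10 = 220 N down at 0.255 m → arm 2.975 m, τ = 220 × 2.975 = 654.5 N·m counterclockwise.
Crate: 14.3 × 10 = 143 N down at 1.99 m → arm 1.24 m, τ = 143 × 1.24 = 177.3 N·m counterclockwise.
Net load moment about support B = 1370 N·m counterclockwise.
Reaction R at support A is upward at 0.7 m, arm 2.53 m → moment R × 2.53 clockwise.
For rotational equilibrium, R × 2.53 = 1370, so R = 542 N.

R_A ≈ 542 N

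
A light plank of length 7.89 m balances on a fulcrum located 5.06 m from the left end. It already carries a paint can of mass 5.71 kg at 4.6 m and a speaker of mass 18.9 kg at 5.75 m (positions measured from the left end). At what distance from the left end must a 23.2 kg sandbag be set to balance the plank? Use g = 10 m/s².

Taking torques about the fulcrum (at 5.06 m from the left end):
Paint can: 5.71 × 10 = 57.1 N down at 4.6 m → arm 0.46 m, τ = 57.1 × 0.46 = 26.27 N·m counterclockwise.
Speaker: 18.9 × 10 = 189 N down at 5.75 m → arm 0.69 m, τ = 189 × 0.69 = 130.4 N·m clockwise.
Net moment of existing loads = 104.1 N·m clockwise.
The sandbag weighs 23.2 × 10 = 232 N and must supply an equal counterclockwise moment, so its lever arm about the fulcrum is 104.1 / 232 = 0.449 m.
That puts it at 5.06 − 0.449 = 4.61 m from the left end.

x ≈ 4.61 m from the left end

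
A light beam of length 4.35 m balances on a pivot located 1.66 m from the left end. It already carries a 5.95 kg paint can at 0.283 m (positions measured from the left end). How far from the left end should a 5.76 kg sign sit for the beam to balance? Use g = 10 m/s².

x ≈ 3.08 m from the left end

Choose the pivot (at 1.66 m from the left end) as the axis so the support reaction has zero arm there.
Paint can: 5.95 × 10 = 59.5 N down at 0.283 m → arm 1.377 m, τ = 59.5 × 1.377 = 81.93 N·m counterclockwise.
Net moment of existing loads = 81.93 N·m counterclockwise.
The sign weighs 5.76 × 10 = 57.6 N and must supply an equal clockwise moment, so its lever arm about the pivot is 81.93 / 57.6 = 1.42 m.
That puts it at 1.66 + 1.42 = 3.08 m from the left end.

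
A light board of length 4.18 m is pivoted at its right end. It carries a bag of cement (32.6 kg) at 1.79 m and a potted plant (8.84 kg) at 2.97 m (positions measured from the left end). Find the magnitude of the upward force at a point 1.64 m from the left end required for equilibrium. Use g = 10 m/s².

Choose the right end as the axis so the unknown pivot reaction has zero arm there.
Bag of cement: 32.6 × 10 = 326 N down at 1.79 m → arm 2.39 m, τ = 326 × 2.39 = 779.1 N·m counterclockwise.
Potted plant: 8.84 × 10 = 88.4 N down at 2.97 m → arm 1.21 m, τ = 88.4 × 1.21 = 107 N·m counterclockwise.
Net moment of the loads = 886.1 N·m counterclockwise.
The upward force F acts at a point 1.64 m from the left end, arm 2.54 m, giving F × 2.54 clockwise.
For rotational equilibrium, F × 2.54 = 886.1, so F = 886.1 / 2.54 = 349 N.

F ≈ 349 N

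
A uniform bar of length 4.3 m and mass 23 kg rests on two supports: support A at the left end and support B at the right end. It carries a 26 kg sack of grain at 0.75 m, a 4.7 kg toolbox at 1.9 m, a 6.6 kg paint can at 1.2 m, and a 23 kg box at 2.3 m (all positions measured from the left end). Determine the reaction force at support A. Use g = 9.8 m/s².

R_A ≈ 500 N

Taking torques about support B:
Beam weight: 23 × 9.8 = 225.4 N down at 2.15 m → arm 2.15 m, τ = 225.4 × 2.15 = 484.6 N·m counterclockwise.
Sack of grain: 26 × 9.8 = 254.8 N down at 0.75 m → arm 3.55 m, τ = 254.8 × 3.55 = 904.5 N·m counterclockwise.
Toolbox: 4.7 × 9.8 = 46.06 N down at 1.9 m → arm 2.4 m, τ = 46.06 × 2.4 = 110.5 N·m counterclockwise.
Paint can: 6.6 × 9.8 = 64.68 N down at 1.2 m → arm 3.1 m, τ = 64.68 × 3.1 = 200.5 N·m counterclockwise.
Box: 23 × 9.8 = 225.4 N down at 2.3 m → arm 2 m, τ = 225.4 × 2 = 450.8 N·m counterclockwise.
Net load moment about support B = 2151 N·m counterclockwise.
Reaction R at support A is upward at 0 m, arm 4.3 m → moment R × 4.3 clockwise.
For rotational equilibrium, R × 4.3 = 2151, so R = 500 N.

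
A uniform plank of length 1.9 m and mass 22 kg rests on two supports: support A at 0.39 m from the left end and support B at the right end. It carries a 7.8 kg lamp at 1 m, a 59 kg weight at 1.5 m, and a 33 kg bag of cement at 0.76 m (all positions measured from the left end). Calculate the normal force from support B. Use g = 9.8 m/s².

Take moments about support A.
Beam weight: 22 × 9.8 = 215.6 N down at 0.95 m → arm 0.56 m, τ = 215.6 × 0.56 = 120.7 N·m clockwise.
Lamp: 7.8 × 9.8 = 76.44 N down at 1 m → arm 0.61 m, τ = 76.44 × 0.61 = 46.63 N·m clockwise.
Weight: 59 × 9.8 = 578.2 N down at 1.5 m → arm 1.11 m, τ = 578.2 × 1.11 = 641.8 N·m clockwise.
Bag of cement: 33 × 9.8 = 323.4 N down at 0.76 m → arm 0.37 m, τ = 323.4 × 0.37 = 119.7 N·m clockwise.
Net load moment about support A = 928.8 N·m clockwise.
Reaction R at support B is upward at 1.9 m, arm 1.51 m → moment R × 1.51 counterclockwise.
Setting net torque to zero: R × 1.51 = 928.8 → R = 615 N.

R_B ≈ 615 N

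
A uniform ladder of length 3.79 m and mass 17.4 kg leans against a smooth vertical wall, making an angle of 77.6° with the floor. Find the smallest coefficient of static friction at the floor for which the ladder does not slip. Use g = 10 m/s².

μ_min ≈ 0.11

Choose the foot of the ladder as the axis so the floor normal and friction both act there and drop out.
Ladder weight 17.4×10 = 174 N acts at 1.895 m along the ladder; its horizontal arm is 1.895·cos77.6° = 0.4069 m → τ = 70.8 N·m clockwise.
Wall normal N acts horizontally at the top; its moment arm is the height L sinθ = 3.79·sin77.6° = 3.702 m, counterclockwise.
Balancing moments: N × 3.702 = 70.8, giving N = 19.12 N.
ΣFx = 0 ⇒ f = N_wall = 19.12 N. ΣFy = 0 ⇒ N_floor = 174 N.
μ_min = f / N_floor = 19.12 / 174 = 0.11.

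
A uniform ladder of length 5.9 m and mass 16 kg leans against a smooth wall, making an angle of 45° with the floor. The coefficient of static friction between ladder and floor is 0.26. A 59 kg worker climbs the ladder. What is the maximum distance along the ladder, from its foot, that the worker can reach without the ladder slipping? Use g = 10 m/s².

d ≈ 1.15 m

Take moments about the foot of the ladder.
Ladder weight 16×10 = 160 N acts at 2.95 m along the ladder; its horizontal arm is 2.95·cos45° = 2.086 m → τ = 333.8 N·m clockwise.
Worker weight 59×10 = 590 N at distance d → arm d·cos45° → τ = 590·d·0.7071 clockwise.
Wall normal N at the top has arm L sinθ = 4.172 m counterclockwise, so Στ = 0 gives N·4.172 = 333.8 + 417.2·d.
ΣFy = 0 ⇒ N_floor = 750 N, so the maximum friction is μ_s·N_floor = 0.26×750 = 195 N. ΣFx = 0 ⇒ N_wall = f, so at the slipping point N = 195 N.
Substituting: 195×4.172 = 333.8 + 417.2·d ⇒ d = (813.5 − 333.8) / 417.2 = 1.15 m.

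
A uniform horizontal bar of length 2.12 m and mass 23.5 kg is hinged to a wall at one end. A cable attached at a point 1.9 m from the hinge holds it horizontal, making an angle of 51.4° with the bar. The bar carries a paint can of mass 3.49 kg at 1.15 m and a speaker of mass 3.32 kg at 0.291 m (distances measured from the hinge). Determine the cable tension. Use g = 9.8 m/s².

Take moments about the hinge.
Beam weight: 23.5 × 9.8 = 230.3 N down at 1.06 m → arm 1.06 m, τ = 230.3 × 1.06 = 244.1 N·m clockwise.
Paint can: 3.49 × 9.8 = 34.2 N down at 1.15 m → arm 1.15 m, τ = 34.2 × 1.15 = 39.33 N·m clockwise.
Speaker: 3.32 × 9.8 = 32.54 N down at 0.291 m → arm 0.291 m, τ = 32.54 × 0.291 = 9.469 N·m clockwise.
Total clockwise load moment = 292.9 N·m.
The cable tension T acts at 1.9 m; only its component perpendicular to the bar, T sinθ, produces torque. sin 51.4° = 0.7815.
Setting net torque to zero: T × 1.9 × 0.7815 = 292.9 → T = 292.9 / 1.485 = 197 N.

T ≈ 197 N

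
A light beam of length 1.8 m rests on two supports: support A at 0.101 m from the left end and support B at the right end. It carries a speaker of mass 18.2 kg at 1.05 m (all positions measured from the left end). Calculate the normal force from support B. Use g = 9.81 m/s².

R_B ≈ 99.7 N

Taking torques about support A:
Speaker: 18.2 × 9.81 = 178.5 N down at 1.05 m → arm 0.949 m, τ = 178.5 × 0.949 = 169.4 N·m clockwise.
Net load moment about support A = 169.4 N·m clockwise.
Reaction R at support B is upward at 1.8 m, arm 1.699 m → moment R × 1.699 counterclockwise.
Setting net torque to zero: R × 1.699 = 169.4 → R = 99.7 N.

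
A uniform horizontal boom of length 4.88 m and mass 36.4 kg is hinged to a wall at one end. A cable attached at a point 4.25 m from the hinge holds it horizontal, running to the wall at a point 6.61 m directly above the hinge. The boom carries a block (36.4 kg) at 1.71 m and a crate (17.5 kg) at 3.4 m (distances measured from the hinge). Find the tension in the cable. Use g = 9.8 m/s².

T ≈ 577 N

Taking torques about the hinge:
Beam weight: 36.4 × 9.8 = 356.7 N down at 2.44 m → arm 2.44 m, τ = 356.7 × 2.44 = 870.3 N·m clockwise.
Block: 36.4 × 9.8 = 356.7 N down at 1.71 m → arm 1.71 m, τ = 356.7 × 1.71 = 610 N·m clockwise.
Crate: 17.5 × 9.8 = 171.5 N down at 3.4 m → arm 3.4 m, τ = 171.5 × 3.4 = 583.1 N·m clockwise.
Total clockwise load moment = 2063 N·m.
The cable tension T acts at 4.25 m; only its component perpendicular to the boom, T sinθ, produces torque. sinθ = h/√(h²+d²) = 6.61/√(6.61²+4.25²) = 0.8411.
Στ = 0 ⇒ T × 4.25 × 0.8411 = 2063 ⇒ T = 2063 / 3.575 = 577 N.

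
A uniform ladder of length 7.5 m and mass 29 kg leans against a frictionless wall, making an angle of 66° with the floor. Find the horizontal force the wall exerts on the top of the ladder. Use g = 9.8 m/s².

N_wall ≈ 63.3 N

Taking torques about the foot of the ladder:
Ladder weight 29×9.8 = 284.2 N acts at 3.75 m along the ladder; its horizontal arm is 3.75·cos66° = 1.525 m → τ = 433.4 N·m clockwise.
Wall normal N acts horizontally at the top; its moment arm is the height L sinθ = 7.5·sin66° = 6.852 m, counterclockwise.
Balancing moments: N × 6.852 = 433.4, giving N = 63.3 N.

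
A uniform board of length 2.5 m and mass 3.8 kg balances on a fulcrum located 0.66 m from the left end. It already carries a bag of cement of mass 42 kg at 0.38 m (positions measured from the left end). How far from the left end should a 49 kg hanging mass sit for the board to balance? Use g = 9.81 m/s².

x ≈ 0.854 m from the left end

About the fulcrum (at 0.66 m from the left end):
Beam weight: 3.8 × 9.81 = 37.28 N down at 1.25 m → arm 0.59 m, τ = 37.28 × 0.59 = 22 N·m clockwise.
Bag of cement: 42 × 9.81 = 412 N down at 0.38 m → arm 0.28 m, τ = 412 × 0.28 = 115.4 N·m counterclockwise.
Net moment of existing loads = 93.4 N·m counterclockwise.
The hanging mass weighs 49 × 9.81 = 480.7 N and must supply an equal clockwise moment, so its lever arm about the fulcrum is 93.4 / 480.7 = 0.194 m.
That puts it at 0.66 + 0.194 = 0.854 m from the left end.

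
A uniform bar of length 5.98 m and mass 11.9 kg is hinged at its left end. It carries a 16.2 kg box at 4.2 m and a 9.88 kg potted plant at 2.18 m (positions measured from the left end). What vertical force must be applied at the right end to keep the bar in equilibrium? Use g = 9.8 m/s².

F ≈ 205 N

About the left end:
Beam weight: 11.9 × 9.8 = 116.6 N down at 2.99 m → arm 2.99 m, τ = 116.6 × 2.99 = 348.6 N·m clockwise.
Box: 16.2 × 9.8 = 158.8 N down at 4.2 m → arm 4.2 m, τ = 158.8 × 4.2 = 667 N·m clockwise.
Potted plant: 9.88 × 9.8 = 96.82 N down at 2.18 m → arm 2.18 m, τ = 96.82 × 2.18 = 211.1 N·m clockwise.
Net moment of the loads = 1227 N·m clockwise.
The upward force F acts at the right end, arm 5.98 m, giving F × 5.98 counterclockwise.
Setting net torque to zero: F × 5.98 = 1227 → F = 1227 / 5.98 = 205 N.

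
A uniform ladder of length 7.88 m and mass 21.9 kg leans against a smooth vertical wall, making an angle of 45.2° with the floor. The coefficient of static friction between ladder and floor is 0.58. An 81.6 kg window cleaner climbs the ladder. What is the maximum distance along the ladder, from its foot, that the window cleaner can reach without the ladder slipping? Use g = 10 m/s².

d ≈ 4.78 m

Sum moments about the foot of the ladder (the floor normal and friction both act there and drop out).
Ladder weight 21.9×10 = 219 N acts at 3.94 m along the ladder; its horizontal arm is 3.94·cos45.2° = 2.776 m → τ = 607.9 N·m clockwise.
Window cleaner weight 81.6×10 = 816 N at distance d → arm d·cos45.2° → τ = 816·d·0.7046 clockwise.
Wall normal N at the top has arm L sinθ = 5.591 m counterclockwise, so Στ = 0 gives N·5.591 = 607.9 + 575·d.
ΣFy = 0 ⇒ N_floor = 1035 N, so the maximum friction is μ_s·N_floor = 0.58×1035 = 600.3 N. ΣFx = 0 ⇒ N_wall = f, so at the slipping point N = 600.3 N.
Substituting: 600.3×5.591 = 607.9 + 575·d ⇒ d = (3356 − 607.9) / 575 = 4.78 m.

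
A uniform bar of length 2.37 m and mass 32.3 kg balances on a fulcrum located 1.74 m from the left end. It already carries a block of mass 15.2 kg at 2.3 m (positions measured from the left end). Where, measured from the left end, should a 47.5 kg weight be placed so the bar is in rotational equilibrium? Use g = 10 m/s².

Take moments about the fulcrum (at 1.74 m from the left end).
Beam weight: 32.3 × 10 = 323 N down at 1.185 m → arm 0.555 m, τ = 323 × 0.555 = 179.3 N·m counterclockwise.
Block: 15.2 × 10 = 152 N down at 2.3 m → arm 0.56 m, τ = 152 × 0.56 = 85.12 N·m clockwise.
Net moment of existing loads = 94.18 N·m counterclockwise.
The weight weighs 47.5 × 10 = 475 N and must supply an equal clockwise moment, so its lever arm about the fulcrum is 94.18 / 475 = 0.198 m.
That puts it at 1.74 + 0.198 = 1.94 m from the left end.

x ≈ 1.94 m from the left end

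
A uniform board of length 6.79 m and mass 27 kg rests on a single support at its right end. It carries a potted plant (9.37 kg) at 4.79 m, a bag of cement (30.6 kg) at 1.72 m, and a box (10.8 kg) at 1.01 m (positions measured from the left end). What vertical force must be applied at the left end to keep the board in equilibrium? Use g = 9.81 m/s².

F ≈ 474 N

About the right end:
Beam weight: 27 × 9.81 = 264.9 N down at 3.395 m → arm 3.395 m, τ = 264.9 × 3.395 = 899.3 N·m counterclockwise.
Potted plant: 9.37 × 9.81 = 91.92 N down at 4.79 m → arm 2 m, τ = 91.92 × 2 = 183.8 N·m counterclockwise.
Bag of cement: 30.6 × 9.81 = 300.2 N down at 1.72 m → arm 5.07 m, τ = 300.2 × 5.07 = 1522 N·m counterclockwise.
Box: 10.8 × 9.81 = 105.9 N down at 1.01 m → arm 5.78 m, τ = 105.9 × 5.78 = 612.1 N·m counterclockwise.
Net moment of the loads = 3217 N·m counterclockwise.
The upward force F acts at the left end, arm 6.79 m, giving F × 6.79 clockwise.
Στ = 0 ⇒ F × 6.79 = 3217 ⇒ F = 3217 / 6.79 = 474 N.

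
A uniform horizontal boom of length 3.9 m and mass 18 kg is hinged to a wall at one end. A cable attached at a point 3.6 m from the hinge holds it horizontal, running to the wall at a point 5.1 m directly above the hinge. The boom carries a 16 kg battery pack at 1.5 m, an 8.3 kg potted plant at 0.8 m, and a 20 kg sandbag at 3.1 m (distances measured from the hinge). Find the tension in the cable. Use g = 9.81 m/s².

T ≈ 426 N

Choose the hinge as the axis so the unknown hinge reaction has zero arm there.
Beam weight: 18 × 9.81 = 176.6 N down at 1.95 m → arm 1.95 m, τ = 176.6 × 1.95 = 344.4 N·m clockwise.
Battery pack: 16 × 9.81 = 157 N down at 1.5 m → arm 1.5 m, τ = 157 × 1.5 = 235.5 N·m clockwise.
Potted plant: 8.3 × 9.81 = 81.42 N down at 0.8 m → arm 0.8 m, τ = 81.42 × 0.8 = 65.14 N·m clockwise.
Sandbag: 20 × 9.81 = 196.2 N down at 3.1 m → arm 3.1 m, τ = 196.2 × 3.1 = 608.2 N·m clockwise.
Total clockwise load moment = 1253 N·m.
The cable tension T acts at 3.6 m; only its component perpendicular to the boom, T sinθ, produces torque. sinθ = h/√(h²+d²) = 5.1/√(5.1²+3.6²) = 0.817.
For rotational equilibrium, T × 3.6 × 0.817 = 1253, so T = 1253 / 2.941 = 426 N.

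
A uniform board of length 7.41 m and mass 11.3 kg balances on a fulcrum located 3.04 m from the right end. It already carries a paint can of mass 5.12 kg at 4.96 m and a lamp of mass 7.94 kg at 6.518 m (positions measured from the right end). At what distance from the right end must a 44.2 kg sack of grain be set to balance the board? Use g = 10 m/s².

x ≈ 2.02 m from the right end

Choose the fulcrum (at 3.04 m from the right end) as the axis so the support reaction has zero arm there.
Beam weight: 11.3 × 10 = 113 N down at 3.705 m → arm 0.665 m, τ = 113 × 0.665 = 75.15 N·m counterclockwise.
Paint can: 5.12 × 10 = 51.2 N down at 4.96 m → arm 1.92 m, τ = 51.2 × 1.92 = 98.3 N·m counterclockwise.
Lamp: 7.94 × 10 = 79.4 N down at 6.518 m → arm 3.478 m, τ = 79.4 × 3.478 = 276.2 N·m counterclockwise.
Net moment of existing loads = 449.6 N·m counterclockwise.
The sack of grain weighs 44.2 × 10 = 442 N and must supply an equal clockwise moment, so its lever arm about the fulcrum is 449.6 / 442 = 1.02 m.
That puts it at 3.04 − 1.02 = 2.02 m from the right end.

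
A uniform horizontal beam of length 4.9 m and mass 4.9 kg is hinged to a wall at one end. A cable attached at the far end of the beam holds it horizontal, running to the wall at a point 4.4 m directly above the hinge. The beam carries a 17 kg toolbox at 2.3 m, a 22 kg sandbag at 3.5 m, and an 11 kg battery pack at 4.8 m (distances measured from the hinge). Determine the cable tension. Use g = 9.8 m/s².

T ≈ 542 N

Take moments about the hinge.
Beam weight: 4.9 × 9.8 = 48.02 N down at 2.45 m → arm 2.45 m, τ = 48.02 × 2.45 = 117.6 N·m clockwise.
Toolbox: 17 × 9.8 = 166.6 N down at 2.3 m → arm 2.3 m, τ = 166.6 × 2.3 = 383.2 N·m clockwise.
Sandbag: 22 × 9.8 = 215.6 N down at 3.5 m → arm 3.5 m, τ = 215.6 × 3.5 = 754.6 N·m clockwise.
Battery pack: 11 × 9.8 = 107.8 N down at 4.8 m → arm 4.8 m, τ = 107.8 × 4.8 = 517.4 N·m clockwise.
Total clockwise load moment = 1773 N·m.
The cable tension T acts at 4.9 m; only its component perpendicular to the beam, T sinθ, produces torque. sinθ = h/√(h²+d²) = 4.4/√(4.4²+4.9²) = 0.6681.
For rotational equilibrium, T × 4.9 × 0.6681 = 1773, so T = 1773 / 3.274 = 542 N.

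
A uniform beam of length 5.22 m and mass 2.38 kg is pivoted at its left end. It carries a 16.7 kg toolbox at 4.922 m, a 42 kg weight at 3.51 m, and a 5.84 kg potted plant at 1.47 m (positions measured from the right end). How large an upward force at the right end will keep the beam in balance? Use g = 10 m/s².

F ≈ 201 N

About the left end:
Beam weight: 2.38 × 10 = 23.8 N down at 2.61 m → arm 2.61 m, τ = 23.8 × 2.61 = 62.12 N·m clockwise.
Toolbox: 16.7 × 10 = 167 N down at 4.922 m → arm 0.298 m, τ = 167 × 0.298 = 49.77 N·m clockwise.
Weight: 42 × 10 = 420 N down at 3.51 m → arm 1.71 m, τ = 420 × 1.71 = 718.2 N·m clockwise.
Potted plant: 5.84 × 10 = 58.4 N down at 1.47 m → arm 3.75 m, τ = 58.4 × 3.75 = 219 N·m clockwise.
Net moment of the loads = 1049 N·m clockwise.
The upward force F acts at the right end, arm 5.22 m, giving F × 5.22 counterclockwise.
Setting net torque to zero: F × 5.22 = 1049 → F = 1049 / 5.22 = 201 N.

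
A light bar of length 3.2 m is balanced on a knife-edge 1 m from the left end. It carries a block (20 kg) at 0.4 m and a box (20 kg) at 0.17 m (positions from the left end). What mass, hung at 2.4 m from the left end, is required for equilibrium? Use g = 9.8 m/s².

Take moments about the knife-edge (at 1 m from the left end).
Block: 20 × 9.8 = 196 N down at 0.4 m → arm 0.6 m, τ = 196 × 0.6 = 117.6 N·m counterclockwise.
Box: 20 × 9.8 = 196 N down at 0.17 m → arm 0.83 m, τ = 196 × 0.83 = 162.7 N·m counterclockwise.
Net moment of known loads = 280.3 N·m counterclockwise.
An unknown mass m at 2.4 m has arm 1.4 m; its moment is m·g·1.4 clockwise.
Στ = 0 ⇒ m × 9.8 × 1.4 = 280.3 ⇒ m = 280.3 / (9.8 × 1.4) = 20.4 kg.

m ≈ 20.4 kg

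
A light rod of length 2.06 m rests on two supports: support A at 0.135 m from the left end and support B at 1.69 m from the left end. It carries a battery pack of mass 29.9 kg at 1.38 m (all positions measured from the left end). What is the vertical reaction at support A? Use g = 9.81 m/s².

R_A ≈ 58.5 N

Taking torques about support B:
Battery pack: 29.9 × 9.81 = 293.3 N down at 1.38 m → arm 0.31 m, τ = 293.3 × 0.31 = 90.92 N·m counterclockwise.
Net load moment about support B = 90.92 N·m counterclockwise.
Reaction R at support A is upward at 0.135 m, arm 1.555 m → moment R × 1.555 clockwise.
Στ = 0 ⇒ R × 1.555 = 90.92 ⇒ R = 58.5 N.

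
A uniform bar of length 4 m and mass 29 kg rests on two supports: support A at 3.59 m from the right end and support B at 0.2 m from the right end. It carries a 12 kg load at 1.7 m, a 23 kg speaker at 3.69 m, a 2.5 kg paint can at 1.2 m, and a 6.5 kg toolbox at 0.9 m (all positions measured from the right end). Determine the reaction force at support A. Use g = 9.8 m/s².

Sum moments about support B (its reaction then has zero moment arm).
Beam weight: 29 × 9.8 = 284.2 N down at 2 m → arm 1.8 m, τ = 284.2 × 1.8 = 511.6 N·m counterclockwise.
Load: 12 × 9.8 = 117.6 N down at 1.7 m → arm 1.5 m, τ = 117.6 × 1.5 = 176.4 N·m counterclockwise.
Speaker: 23 × 9.8 = 225.4 N down at 3.69 m → arm 3.49 m, τ = 225.4 × 3.49 = 786.6 N·m counterclockwise.
Paint can: 2.5 × 9.8 = 24.5 N down at 1.2 m → arm 1 m, τ = 24.5 × 1 = 24.5 N·m counterclockwise.
Toolbox: 6.5 × 9.8 = 63.7 N down at 0.9 m → arm 0.7 m, τ = 63.7 × 0.7 = 44.59 N·m counterclockwise.
Net load moment about support B = 1544 N·m counterclockwise.
Reaction R at support A is upward at 3.59 m, arm 3.39 m → moment R × 3.39 clockwise.
Balancing moments: R × 3.39 = 1544, giving R = 455 N.

R_A ≈ 455 N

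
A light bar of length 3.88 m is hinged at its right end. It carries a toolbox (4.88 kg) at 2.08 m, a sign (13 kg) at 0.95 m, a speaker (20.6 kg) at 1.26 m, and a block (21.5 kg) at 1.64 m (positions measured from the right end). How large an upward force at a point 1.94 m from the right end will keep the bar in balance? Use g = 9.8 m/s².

Choose the right end as the axis so the unknown pivot reaction has zero arm there.
Toolbox: 4.88 × 9.8 = 47.82 N down at 2.08 m → arm 2.08 m, τ = 47.82 × 2.08 = 99.47 N·m counterclockwise.
Sign: 13 × 9.8 = 127.4 N down at 0.95 m → arm 0.95 m, τ = 127.4 × 0.95 = 121 N·m counterclockwise.
Speaker: 20.6 × 9.8 = 201.9 N down at 1.26 m → arm 1.26 m, τ = 201.9 × 1.26 = 254.4 N·m counterclockwise.
Block: 21.5 × 9.8 = 210.7 N down at 1.64 m → arm 1.64 m, τ = 210.7 × 1.64 = 345.5 N·m counterclockwise.
Net moment of the loads = 820.4 N·m counterclockwise.
The upward force F acts at a point 1.94 m from the right end, arm 1.94 m, giving F × 1.94 clockwise.
Setting net torque to zero: F × 1.94 = 820.4 → F = 820.4 / 1.94 = 423 N.

F ≈ 423 N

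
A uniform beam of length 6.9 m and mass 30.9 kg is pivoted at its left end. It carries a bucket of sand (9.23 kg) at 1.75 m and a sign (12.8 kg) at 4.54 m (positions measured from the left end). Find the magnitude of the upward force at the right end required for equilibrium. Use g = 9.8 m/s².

Sum moments about the left end (the unknown pivot reaction has zero arm there).
Beam weight: 30.9 × 9.8 = 302.8 N down at 3.45 m → arm 3.45 m, τ = 302.8 × 3.45 = 1045 N·m clockwise.
Bucket of sand: 9.23 × 9.8 = 90.45 N down at 1.75 m → arm 1.75 m, τ = 90.45 × 1.75 = 158.3 N·m clockwise.
Sign: 12.8 × 9.8 = 125.4 N down at 4.54 m → arm 4.54 m, τ = 125.4 × 4.54 = 569.3 N·m clockwise.
Net moment of the loads = 1773 N·m clockwise.
The upward force F acts at the right end, arm 6.9 m, giving F × 6.9 counterclockwise.
Balancing moments: F × 6.9 = 1773, giving F = 1773 / 6.9 = 257 N.

F ≈ 257 N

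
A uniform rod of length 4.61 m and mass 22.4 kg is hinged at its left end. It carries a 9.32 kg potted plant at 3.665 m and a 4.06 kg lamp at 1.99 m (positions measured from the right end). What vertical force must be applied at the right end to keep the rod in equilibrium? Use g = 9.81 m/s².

F ≈ 151 N

Choose the left end as the axis so the unknown pivot reaction has zero arm there.
Beam weight: 22.4 × 9.81 = 219.7 N down at 2.305 m → arm 2.305 m, τ = 219.7 × 2.305 = 506.4 N·m clockwise.
Potted plant: 9.32 × 9.81 = 91.43 N down at 3.665 m → arm 0.945 m, τ = 91.43 × 0.945 = 86.4 N·m clockwise.
Lamp: 4.06 × 9.81 = 39.83 N down at 1.99 m → arm 2.62 m, τ = 39.83 × 2.62 = 104.4 N·m clockwise.
Net moment of the loads = 697.2 N·m clockwise.
The upward force F acts at the right end, arm 4.61 m, giving F × 4.61 counterclockwise.
Setting net torque to zero: F × 4.61 = 697.2 → F = 697.2 / 4.61 = 151 N.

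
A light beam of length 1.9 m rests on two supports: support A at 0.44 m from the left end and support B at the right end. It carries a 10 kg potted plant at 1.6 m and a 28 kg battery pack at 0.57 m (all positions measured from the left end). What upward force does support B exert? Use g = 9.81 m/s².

Choose support A as the axis so its reaction then has zero moment arm.
Potted plant: 10 × 9.81 = 98.1 N down at 1.6 m → arm 1.16 m, τ = 98.1 × 1.16 = 113.8 N·m clockwise.
Battery pack: 28 × 9.81 = 274.7 N down at 0.57 m → arm 0.13 m, τ = 274.7 × 0.13 = 35.71 N·m clockwise.
Net load moment about support A = 149.5 N·m clockwise.
Reaction R at support B is upward at 1.9 m, arm 1.46 m → moment R × 1.46 counterclockwise.
Στ = 0 ⇒ R × 1.46 = 149.5 ⇒ R = 102 N.

R_B ≈ 102 N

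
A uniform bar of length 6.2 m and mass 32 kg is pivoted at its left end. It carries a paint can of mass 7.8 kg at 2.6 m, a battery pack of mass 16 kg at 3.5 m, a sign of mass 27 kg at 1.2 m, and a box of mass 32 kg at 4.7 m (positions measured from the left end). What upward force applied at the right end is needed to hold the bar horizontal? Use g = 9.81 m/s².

Choose the left end as the axis so the unknown pivot reaction has zero arm there.
Beam weight: 32 × 9.81 = 313.9 N down at 3.1 m → arm 3.1 m, τ = 313.9 × 3.1 = 973.1 N·m clockwise.
Paint can: 7.8 × 9.81 = 76.52 N down at 2.6 m → arm 2.6 m, τ = 76.52 × 2.6 = 199 N·m clockwise.
Battery pack: 16 × 9.81 = 157 N down at 3.5 m → arm 3.5 m, τ = 157 × 3.5 = 549.5 N·m clockwise.
Sign: 27 × 9.81 = 264.9 N down at 1.2 m → arm 1.2 m, τ = 264.9 × 1.2 = 317.9 N·m clockwise.
Box: 32 × 9.81 = 313.9 N down at 4.7 m → arm 4.7 m, τ = 313.9 × 4.7 = 1475 N·m clockwise.
Net moment of the loads = 3514 N·m clockwise.
The upward force F acts at the right end, arm 6.2 m, giving F × 6.2 counterclockwise.
Balancing moments: F × 6.2 = 3514, giving F = 3514 / 6.2 = 567 N.

F ≈ 567 N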